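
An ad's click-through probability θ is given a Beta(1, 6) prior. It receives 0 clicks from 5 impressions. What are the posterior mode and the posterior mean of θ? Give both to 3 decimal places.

Posterior: Beta(1+0, 6+5) = Beta(1, 11).
Since α = 1 ≤ 1 and β > 1, the Beta density is monotone decreasing on [0,1]; the mode is at 0.
Mean = 1/(1+11) = 0.083.
Mean > mode: the posterior has a right tail.

MAP = 0.000; posterior mean = 0.083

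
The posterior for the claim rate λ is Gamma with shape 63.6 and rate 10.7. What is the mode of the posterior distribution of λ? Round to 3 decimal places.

Mode = (α−1)/β = 62.6/10.7 = 5.850.
Mean = α/β = 63.6/10.7 = 5.944.
This is the posterior mode — the MAP estimate.

5.850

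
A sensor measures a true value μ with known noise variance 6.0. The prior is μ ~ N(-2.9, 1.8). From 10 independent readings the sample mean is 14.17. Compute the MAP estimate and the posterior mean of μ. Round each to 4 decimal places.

MAP: 9.9025. Posterior mean: 9.9025.

Posterior for μ is Normal. Precision-weighted mean: (1/1.8·-2.9 + 10/6.0·14.17) / (1/1.8 + 10/6.0) = 9.9025.
A Normal posterior is symmetric, so mode = mean.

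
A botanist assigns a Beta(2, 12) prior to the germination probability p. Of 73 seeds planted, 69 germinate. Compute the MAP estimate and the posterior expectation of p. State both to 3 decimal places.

MAP = 0.824; posterior mean = 0.816

Posterior: Beta(2+69, 12+4) = Beta(71, 16).
Mode = (71−1)/(71+16−2) = 70/85 = 0.824.
Mean = 71/(71+16) = 71/87 = 0.816.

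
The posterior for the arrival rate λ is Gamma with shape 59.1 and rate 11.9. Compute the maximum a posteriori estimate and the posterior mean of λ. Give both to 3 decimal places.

MAP: 4.882. Posterior mean: 4.966.

Mode = (α−1)/β = 58.1/11.9 = 4.882.
Mean = α/β = 59.1/11.9 = 4.966.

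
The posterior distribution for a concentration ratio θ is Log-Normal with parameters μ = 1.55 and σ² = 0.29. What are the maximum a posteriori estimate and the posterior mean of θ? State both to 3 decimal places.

Mode = exp(μ − σ²) = exp(1.26) = 3.525.
Mean = exp(μ + σ²/2) = exp(1.695) = 5.447.

MAP = 3.525; posterior mean = 5.447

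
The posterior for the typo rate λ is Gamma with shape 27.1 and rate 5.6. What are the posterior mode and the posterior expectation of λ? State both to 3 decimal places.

Mode = (α−1)/β = 26.1/5.6 = 4.661.
Mean = α/β = 27.1/5.6 = 4.839.

MAP = 4.661; posterior mean = 4.839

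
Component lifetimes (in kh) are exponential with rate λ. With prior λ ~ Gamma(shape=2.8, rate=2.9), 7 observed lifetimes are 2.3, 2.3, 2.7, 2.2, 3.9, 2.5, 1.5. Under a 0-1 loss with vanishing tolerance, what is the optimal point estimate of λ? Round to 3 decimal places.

Σ times = 17.4. Posterior: Gamma(shape = 2.8+7 = 9.8, rate = 2.9+17.4 = 20.3).
Mode = (α−1)/β = 8.8/20.3 = 0.433.
Mean = α/β = 9.8/20.3 = 0.483.
This is the posterior mode — the MAP estimate.

0.433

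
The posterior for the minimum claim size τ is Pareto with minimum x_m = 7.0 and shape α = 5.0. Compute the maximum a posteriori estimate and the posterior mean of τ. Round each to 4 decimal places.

MAP = 7.0000; posterior mean = 8.7500

The Pareto density is strictly decreasing on [x_m, ∞), so the mode is x_m = 7.0000.
Mean = α·x_m/(α−1) = 5.0·7.0/4.0 = 8.7500.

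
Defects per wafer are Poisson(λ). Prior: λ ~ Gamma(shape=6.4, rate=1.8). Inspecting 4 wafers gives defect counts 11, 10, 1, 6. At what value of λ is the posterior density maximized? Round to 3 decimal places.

5.759

Σ counts = 28. Posterior: Gamma(shape = 6.4+28 = 34.4, rate = 1.8+4 = 5.8).
Mode = (α−1)/β = 33.4/5.8 = 5.759.
Mean = α/β = 34.4/5.8 = 5.931.
This is the posterior mode — the MAP estimate.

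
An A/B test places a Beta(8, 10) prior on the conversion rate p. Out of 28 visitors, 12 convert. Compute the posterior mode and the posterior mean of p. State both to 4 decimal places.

Posterior: Beta(8+12, 10+16) = Beta(20, 26).
Mode = (20−1)/(20+26−2) = 19/44 = 0.4318.
Mean = 20/(20+26) = 20/46 = 0.4348.
Mean > mode: the posterior has a right tail.

MAP: 0.4318. Posterior mean: 0.4348.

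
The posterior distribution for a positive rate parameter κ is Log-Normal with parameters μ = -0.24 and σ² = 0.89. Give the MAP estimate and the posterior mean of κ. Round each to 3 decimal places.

MAP = 0.323; posterior mean = 1.228

Mode = exp(μ − σ²) = exp(-1.13) = 0.323.
Mean = exp(μ + σ²/2) = exp(0.205) = 1.228.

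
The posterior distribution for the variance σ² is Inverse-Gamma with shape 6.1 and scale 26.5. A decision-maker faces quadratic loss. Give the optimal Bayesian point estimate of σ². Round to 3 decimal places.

5.196

Mode = β/(α+1) = 26.5/7.1 = 3.732.
Mean = β/(α−1) = 26.5/5.1 = 5.196.
Quadratic loss ⇒ the optimal estimator is the posterior mean.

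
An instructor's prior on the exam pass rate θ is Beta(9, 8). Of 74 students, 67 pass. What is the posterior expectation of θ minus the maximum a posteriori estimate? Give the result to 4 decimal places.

-0.0075

Posterior: Beta(9+67, 8+7) = Beta(76, 15).
Mode = (76−1)/(76+15−2) = 75/89 = 0.8427.
Mean = 76/(76+15) = 76/91 = 0.8352.
Difference = 0.8352 − 0.8427 = -0.0075.
Left-skewed posterior ⇒ mean < mode.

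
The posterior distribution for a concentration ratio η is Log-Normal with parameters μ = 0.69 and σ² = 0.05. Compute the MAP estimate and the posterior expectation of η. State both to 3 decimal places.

Mode = exp(μ − σ²) = exp(0.64) = 1.896.
Mean = exp(μ + σ²/2) = exp(0.715) = 2.044.

MAP = 1.896; posterior mean = 2.044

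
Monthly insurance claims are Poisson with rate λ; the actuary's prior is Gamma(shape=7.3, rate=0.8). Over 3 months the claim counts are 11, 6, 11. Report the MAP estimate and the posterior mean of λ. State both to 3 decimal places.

MAP = 9.026, posterior mean = 9.289

Σ counts = 28. Posterior: Gamma(shape = 7.3+28 = 35.3, rate = 0.8+3 = 3.8).
Mode = (α−1)/β = 34.3/3.8 = 9.026.
Mean = α/β = 35.3/3.8 = 9.289.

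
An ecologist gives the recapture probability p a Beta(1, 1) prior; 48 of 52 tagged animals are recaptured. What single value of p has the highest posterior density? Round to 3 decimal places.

Posterior: Beta(1+48, 1+4) = Beta(49, 5).
Mode = (49−1)/(49+5−2) = 48/52 = 0.923.
With a flat prior the MAP equals the MLE, 48/52.
Mean = 49/(49+5) = 49/54 = 0.907.
This is the posterior mode — the MAP estimate.

0.923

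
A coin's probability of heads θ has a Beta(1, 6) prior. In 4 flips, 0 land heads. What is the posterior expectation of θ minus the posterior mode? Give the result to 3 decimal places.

0.091

Posterior: Beta(1+0, 6+4) = Beta(1, 10).
Since α = 1 ≤ 1 and β > 1, the Beta density is monotone decreasing on [0,1]; the mode is at 0.
Mean = 1/(1+10) = 0.091.
Difference = 0.091 − 0.000 = 0.091.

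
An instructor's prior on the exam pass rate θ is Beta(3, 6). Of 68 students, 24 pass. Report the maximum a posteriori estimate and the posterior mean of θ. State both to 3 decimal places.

θ_MAP = 0.347, E[θ|data] = 0.351

Posterior: Beta(3+24, 6+44) = Beta(27, 50).
Mode = (27−1)/(27+50−2) = 26/75 = 0.347.
Mean = 27/(27+50) = 27/77 = 0.351.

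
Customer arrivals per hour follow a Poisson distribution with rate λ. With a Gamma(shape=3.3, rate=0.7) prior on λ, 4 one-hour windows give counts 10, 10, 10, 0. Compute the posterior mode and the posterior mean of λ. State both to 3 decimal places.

Σ counts = 30. Posterior: Gamma(shape = 3.3+30 = 33.3, rate = 0.7+4 = 4.7).
Mode = (α−1)/β = 32.3/4.7 = 6.872.
Mean = α/β = 33.3/4.7 = 7.085.
The posterior is right-skewed, so the mean exceeds the mode.

posterior mode = 6.872, posterior mean = 7.085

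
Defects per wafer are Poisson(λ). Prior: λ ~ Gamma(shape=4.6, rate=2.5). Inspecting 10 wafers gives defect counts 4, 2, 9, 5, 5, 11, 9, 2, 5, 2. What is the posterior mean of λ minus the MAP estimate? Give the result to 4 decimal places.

0.0800

Σ counts = 54. Posterior: Gamma(shape = 4.6+54 = 58.6, rate = 2.5+10 = 12.5).
Mode = (α−1)/β = 57.6/12.5 = 4.6080.
Mean = α/β = 58.6/12.5 = 4.6880.
Difference = 4.6880 − 4.6080 = 0.0800.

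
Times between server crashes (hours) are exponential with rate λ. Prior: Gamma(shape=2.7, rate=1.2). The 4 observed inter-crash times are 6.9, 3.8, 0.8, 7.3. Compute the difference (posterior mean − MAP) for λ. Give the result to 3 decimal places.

Σ times = 18.8. Posterior: Gamma(shape = 2.7+4 = 6.7, rate = 1.2+18.8 = 20.0).
Mode = (α−1)/β = 5.7/20.0 = 0.285.
Mean = α/β = 6.7/20.0 = 0.335.
Difference = 0.335 − 0.285 = 0.050.
The mean is pulled above the mode by the posterior's right skew.

0.050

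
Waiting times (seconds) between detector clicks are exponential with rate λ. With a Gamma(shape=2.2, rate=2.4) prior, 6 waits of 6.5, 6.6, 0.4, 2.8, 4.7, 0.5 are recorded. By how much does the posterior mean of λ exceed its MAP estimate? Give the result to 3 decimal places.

0.042

Σ times = 21.5. Posterior: Gamma(shape = 2.2+6 = 8.2, rate = 2.4+21.5 = 23.9).
Mode = (α−1)/β = 7.2/23.9 = 0.301.
Mean = α/β = 8.2/23.9 = 0.343.
Difference = 0.343 − 0.301 = 0.042.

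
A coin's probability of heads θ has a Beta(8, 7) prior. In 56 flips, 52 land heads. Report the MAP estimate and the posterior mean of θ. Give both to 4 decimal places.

Posterior: Beta(8+52, 7+4) = Beta(60, 11).
Mode = (60−1)/(60+11−2) = 59/69 = 0.8551.
Mean = 60/(60+11) = 60/71 = 0.8451.

MAP estimate = 0.8551, posterior mean = 0.8451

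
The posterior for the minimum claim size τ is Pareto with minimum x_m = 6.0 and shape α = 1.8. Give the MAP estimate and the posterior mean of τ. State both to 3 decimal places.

MAP: 6.000. Posterior mean: 13.500.

The Pareto density is strictly decreasing on [x_m, ∞), so the mode is x_m = 6.000.
Mean = α·x_m/(α−1) = 1.8·6.0/0.8 = 13.500.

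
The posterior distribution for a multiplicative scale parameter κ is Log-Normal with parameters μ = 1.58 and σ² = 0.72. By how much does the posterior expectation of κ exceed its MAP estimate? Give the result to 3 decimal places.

4.596

Mode = exp(μ − σ²) = exp(0.86) = 2.363.
Mean = exp(μ + σ²/2) = exp(1.940) = 6.959.
Difference = 6.959 − 2.363 = 4.596.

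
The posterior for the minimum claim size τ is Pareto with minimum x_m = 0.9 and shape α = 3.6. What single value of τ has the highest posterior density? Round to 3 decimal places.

The Pareto density is strictly decreasing on [x_m, ∞), so the mode is x_m = 0.900.
Mean = α·x_m/(α−1) = 3.6·0.9/2.6 = 1.246.
This is the posterior mode — the MAP estimate.

0.900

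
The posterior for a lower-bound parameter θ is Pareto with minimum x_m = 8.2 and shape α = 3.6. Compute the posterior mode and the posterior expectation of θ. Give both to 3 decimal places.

MAP: 8.200. Posterior mean: 11.354.

The Pareto density is strictly decreasing on [x_m, ∞), so the mode is x_m = 8.200.
Mean = α·x_m/(α−1) = 3.6·8.2/2.6 = 11.354.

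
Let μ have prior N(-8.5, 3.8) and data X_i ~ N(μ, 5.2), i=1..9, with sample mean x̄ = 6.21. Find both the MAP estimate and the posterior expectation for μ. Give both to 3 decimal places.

Posterior for μ is Normal. Precision-weighted mean: (1/3.8·-8.5 + 9/5.2·6.21) / (1/3.8 + 9/5.2) = 4.269.
A Normal posterior is symmetric, so mode = mean.

MAP: 4.269. Posterior mean: 4.269.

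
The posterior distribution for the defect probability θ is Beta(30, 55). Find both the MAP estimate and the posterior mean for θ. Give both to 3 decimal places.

Mode = (30−1)/(30+55−2) = 29/83 = 0.349.
Mean = 30/(30+55) = 30/85 = 0.353.

MAP estimate = 0.349, posterior mean = 0.353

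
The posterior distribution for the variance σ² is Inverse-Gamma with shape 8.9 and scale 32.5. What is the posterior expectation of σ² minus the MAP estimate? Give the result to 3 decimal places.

0.831

Mode = β/(α+1) = 32.5/9.9 = 3.283.
Mean = β/(α−1) = 32.5/7.9 = 4.114.
Difference = 4.114 − 3.283 = 0.831.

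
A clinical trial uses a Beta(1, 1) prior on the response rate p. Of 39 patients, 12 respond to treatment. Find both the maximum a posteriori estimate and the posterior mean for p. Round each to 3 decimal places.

Posterior: Beta(1+12, 1+27) = Beta(13, 28).
Mode = (13−1)/(13+28−2) = 12/39 = 0.308.
With a flat prior the MAP equals the MLE, 12/39.
Mean = 13/(13+28) = 13/41 = 0.317.

MAP = 0.308; posterior mean = 0.317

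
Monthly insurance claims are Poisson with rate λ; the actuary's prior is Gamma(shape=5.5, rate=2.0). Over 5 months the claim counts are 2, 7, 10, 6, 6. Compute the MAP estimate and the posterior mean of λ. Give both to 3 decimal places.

Σ counts = 31. Posterior: Gamma(shape = 5.5+31 = 36.5, rate = 2.0+5 = 7.0).
Mode = (α−1)/β = 35.5/7.0 = 5.071.
Mean = α/β = 36.5/7.0 = 5.214.

MAP = 5.071, posterior mean = 5.214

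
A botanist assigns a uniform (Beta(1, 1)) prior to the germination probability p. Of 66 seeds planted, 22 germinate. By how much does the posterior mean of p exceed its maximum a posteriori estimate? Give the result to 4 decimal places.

Posterior: Beta(1+22, 1+44) = Beta(23, 45).
Mode = (23−1)/(23+45−2) = 22/66 = 0.3333.
With a flat prior the MAP equals the MLE, 22/66.
Mean = 23/(23+45) = 23/68 = 0.3382.
Difference = 0.3382 − 0.3333 = 0.0049.

0.0049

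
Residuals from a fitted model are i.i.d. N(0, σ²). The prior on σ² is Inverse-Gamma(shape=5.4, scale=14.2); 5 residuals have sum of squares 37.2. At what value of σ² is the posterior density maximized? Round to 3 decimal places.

Posterior: Inverse-Gamma(shape = 5.4+5/2 = 7.9, scale = 14.2+37.2/2 = 32.8).
Mode = β/(α+1) = 32.8/8.9 = 3.685.
Mean = β/(α−1) = 32.8/6.9 = 4.754.
This is the posterior mode — the MAP estimate.

3.685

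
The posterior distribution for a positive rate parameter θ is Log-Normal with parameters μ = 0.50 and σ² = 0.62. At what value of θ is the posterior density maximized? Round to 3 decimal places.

0.887

Mode = exp(μ − σ²) = exp(-0.12) = 0.887.
Mean = exp(μ + σ²/2) = exp(0.810) = 2.248.
This is the posterior mode — the MAP estimate.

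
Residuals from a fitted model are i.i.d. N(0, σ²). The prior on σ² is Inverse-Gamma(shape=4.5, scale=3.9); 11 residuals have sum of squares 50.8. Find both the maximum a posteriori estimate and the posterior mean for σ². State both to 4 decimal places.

Posterior: Inverse-Gamma(shape = 4.5+11/2 = 10.0, scale = 3.9+50.8/2 = 29.3).
Mode = β/(α+1) = 29.3/11.0 = 2.6636.
Mean = β/(α−1) = 29.3/9.0 = 3.2556.

MAP: 2.6636. Posterior mean: 3.2556.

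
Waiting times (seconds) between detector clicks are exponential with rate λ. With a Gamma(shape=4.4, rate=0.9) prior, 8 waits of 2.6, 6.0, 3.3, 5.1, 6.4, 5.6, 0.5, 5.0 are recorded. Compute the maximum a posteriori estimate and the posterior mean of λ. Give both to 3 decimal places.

MAP = 0.322, posterior mean = 0.350

Σ times = 34.5. Posterior: Gamma(shape = 4.4+8 = 12.4, rate = 0.9+34.5 = 35.4).
Mode = (α−1)/β = 11.4/35.4 = 0.322.
Mean = α/β = 12.4/35.4 = 0.350.
Right-skewed posterior ⇒ mode < mean.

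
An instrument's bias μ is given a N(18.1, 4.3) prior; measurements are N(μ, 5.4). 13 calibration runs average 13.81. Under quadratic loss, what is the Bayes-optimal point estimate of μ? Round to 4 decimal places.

Posterior for μ is Normal. Precision-weighted mean: (1/4.3·18.1 + 13/5.4·13.81) / (1/4.3 + 13/5.4) = 14.1879.
A Normal posterior is symmetric, so mode = mean.
Quadratic loss ⇒ the optimal estimator is the posterior mean.

14.1879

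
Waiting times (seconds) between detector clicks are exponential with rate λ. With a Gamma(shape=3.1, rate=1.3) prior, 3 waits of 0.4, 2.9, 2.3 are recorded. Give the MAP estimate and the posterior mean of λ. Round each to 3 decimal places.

Σ times = 5.6. Posterior: Gamma(shape = 3.1+3 = 6.1, rate = 1.3+5.6 = 6.9).
Mode = (α−1)/β = 5.1/6.9 = 0.739.
Mean = α/β = 6.1/6.9 = 0.884.

MAP: 0.739. Posterior mean: 0.884.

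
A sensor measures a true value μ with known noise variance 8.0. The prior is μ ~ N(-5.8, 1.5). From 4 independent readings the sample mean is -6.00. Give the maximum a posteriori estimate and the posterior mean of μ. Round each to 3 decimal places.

Posterior for μ is Normal. Precision-weighted mean: (1/1.5·-5.8 + 4/8.0·-6.00) / (1/1.5 + 4/8.0) = -5.886.
A Normal posterior is symmetric, so mode = mean.

MAP: -5.886. Posterior mean: -5.886.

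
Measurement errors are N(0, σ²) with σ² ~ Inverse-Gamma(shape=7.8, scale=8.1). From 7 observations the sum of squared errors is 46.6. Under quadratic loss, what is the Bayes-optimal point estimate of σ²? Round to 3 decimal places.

3.049

Posterior: Inverse-Gamma(shape = 7.8+7/2 = 11.3, scale = 8.1+46.6/2 = 31.4).
Mode = β/(α+1) = 31.4/12.3 = 2.553.
Mean = β/(α−1) = 31.4/10.3 = 3.049.
Quadratic loss ⇒ the optimal estimator is the posterior mean.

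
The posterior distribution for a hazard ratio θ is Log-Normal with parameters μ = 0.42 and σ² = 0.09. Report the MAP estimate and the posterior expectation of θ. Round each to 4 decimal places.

MAP: 1.3910. Posterior mean: 1.5920.

Mode = exp(μ − σ²) = exp(0.33) = 1.3910.
Mean = exp(μ + σ²/2) = exp(0.465) = 1.5920.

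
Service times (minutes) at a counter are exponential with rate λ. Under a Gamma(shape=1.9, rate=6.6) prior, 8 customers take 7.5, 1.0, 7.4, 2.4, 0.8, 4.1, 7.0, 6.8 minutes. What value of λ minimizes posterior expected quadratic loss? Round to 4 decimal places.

Σ times = 37.0. Posterior: Gamma(shape = 1.9+8 = 9.9, rate = 6.6+37.0 = 43.6).
Mode = (α−1)/β = 8.9/43.6 = 0.2041.
Mean = α/β = 9.9/43.6 = 0.2271.
Quadratic loss ⇒ the optimal estimator is the posterior mean.

0.2271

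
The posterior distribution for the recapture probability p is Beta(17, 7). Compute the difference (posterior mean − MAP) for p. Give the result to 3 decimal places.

-0.019

Mode = (17−1)/(17+7−2) = 16/22 = 0.727.
Mean = 17/(17+7) = 17/24 = 0.708.
Difference = 0.708 − 0.727 = -0.019.
Mode > mean: the posterior has a left tail.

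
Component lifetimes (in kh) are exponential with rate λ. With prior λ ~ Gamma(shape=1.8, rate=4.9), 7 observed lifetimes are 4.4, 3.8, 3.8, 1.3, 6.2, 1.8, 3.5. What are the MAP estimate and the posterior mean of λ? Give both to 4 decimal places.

Σ times = 24.8. Posterior: Gamma(shape = 1.8+7 = 8.8, rate = 4.9+24.8 = 29.7).
Mode = (α−1)/β = 7.8/29.7 = 0.2626.
Mean = α/β = 8.8/29.7 = 0.2963.
Mean > mode: the posterior has a right tail.

MAP estimate = 0.2626, posterior mean = 0.2963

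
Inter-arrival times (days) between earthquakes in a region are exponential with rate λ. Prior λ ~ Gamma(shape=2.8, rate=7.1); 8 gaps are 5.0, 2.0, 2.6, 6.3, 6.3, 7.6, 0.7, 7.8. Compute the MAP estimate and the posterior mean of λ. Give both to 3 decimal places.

Σ times = 38.3. Posterior: Gamma(shape = 2.8+8 = 10.8, rate = 7.1+38.3 = 45.4).
Mode = (α−1)/β = 9.8/45.4 = 0.216.
Mean = α/β = 10.8/45.4 = 0.238.
The mean is pulled above the mode by the posterior's right skew.

MAP: 0.216. Posterior mean: 0.238.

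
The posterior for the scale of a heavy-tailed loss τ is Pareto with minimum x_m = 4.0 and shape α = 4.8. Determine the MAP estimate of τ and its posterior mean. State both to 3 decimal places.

The Pareto density is strictly decreasing on [x_m, ∞), so the mode is x_m = 4.000.
Mean = α·x_m/(α−1) = 4.8·4.0/3.8 = 5.053.
Mean > mode: the posterior has a right tail.

MAP estimate = 4.000, posterior mean = 5.053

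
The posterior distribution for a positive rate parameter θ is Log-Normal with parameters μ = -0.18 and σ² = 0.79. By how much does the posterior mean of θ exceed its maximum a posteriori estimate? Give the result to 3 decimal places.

Mode = exp(μ − σ²) = exp(-0.97) = 0.379.
Mean = exp(μ + σ²/2) = exp(0.215) = 1.240.
Difference = 1.240 − 0.379 = 0.861.

0.861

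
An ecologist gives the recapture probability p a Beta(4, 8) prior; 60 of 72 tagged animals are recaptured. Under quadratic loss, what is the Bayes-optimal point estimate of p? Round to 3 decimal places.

0.762

Posterior: Beta(4+60, 8+12) = Beta(64, 20).
Mode = (64−1)/(64+20−2) = 63/82 = 0.768.
Mean = 64/(64+20) = 64/84 = 0.762.
Quadratic loss ⇒ the optimal estimator is the posterior mean.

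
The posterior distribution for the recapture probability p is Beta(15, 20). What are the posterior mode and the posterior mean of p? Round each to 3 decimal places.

Mode = (15−1)/(15+20−2) = 14/33 = 0.424.
Mean = 15/(15+20) = 15/35 = 0.429.
The posterior is right-skewed, so the mean exceeds the mode.

MAP = 0.424, posterior mean = 0.429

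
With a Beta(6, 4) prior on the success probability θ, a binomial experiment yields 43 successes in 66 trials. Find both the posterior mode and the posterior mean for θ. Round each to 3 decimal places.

Posterior: Beta(6+43, 4+23) = Beta(49, 27).
Mode = (49−1)/(49+27−2) = 48/74 = 0.649.
Mean = 49/(49+27) = 49/76 = 0.645.

MAP = 0.649, posterior mean = 0.645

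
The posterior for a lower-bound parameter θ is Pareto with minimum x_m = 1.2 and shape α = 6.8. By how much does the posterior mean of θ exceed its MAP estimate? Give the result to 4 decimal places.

0.2069

The Pareto density is strictly decreasing on [x_m, ∞), so the mode is x_m = 1.2000.
Mean = α·x_m/(α−1) = 6.8·1.2/5.8 = 1.4069.
Difference = 1.4069 − 1.2000 = 0.2069.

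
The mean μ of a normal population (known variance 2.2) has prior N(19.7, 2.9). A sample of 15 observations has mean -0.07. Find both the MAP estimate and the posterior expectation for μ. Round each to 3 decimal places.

μ_MAP = 0.882, E[μ|data] = 0.882

Posterior for μ is Normal. Precision-weighted mean: (1/2.9·19.7 + 15/2.2·-0.07) / (1/2.9 + 15/2.2) = 0.882.
A Normal posterior is symmetric, so mode = mean.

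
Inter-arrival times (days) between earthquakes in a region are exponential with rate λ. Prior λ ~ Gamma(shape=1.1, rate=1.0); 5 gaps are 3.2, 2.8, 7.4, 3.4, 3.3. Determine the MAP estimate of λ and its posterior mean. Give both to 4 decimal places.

λ_MAP = 0.2417, E[λ|data] = 0.2891

Σ times = 20.1. Posterior: Gamma(shape = 1.1+5 = 6.1, rate = 1.0+20.1 = 21.1).
Mode = (α−1)/β = 5.1/21.1 = 0.2417.
Mean = α/β = 6.1/21.1 = 0.2891.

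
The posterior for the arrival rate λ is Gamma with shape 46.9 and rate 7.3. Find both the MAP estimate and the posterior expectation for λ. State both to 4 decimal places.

Mode = (α−1)/β = 45.9/7.3 = 6.2877.
Mean = α/β = 46.9/7.3 = 6.4247.
Mean > mode: the posterior has a right tail.

λ_MAP = 6.2877, E[λ|data] = 6.4247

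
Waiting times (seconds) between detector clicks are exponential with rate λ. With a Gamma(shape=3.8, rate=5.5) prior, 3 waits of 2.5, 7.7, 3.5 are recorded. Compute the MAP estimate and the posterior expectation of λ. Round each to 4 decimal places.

MAP: 0.3021. Posterior mean: 0.3542.

Σ times = 13.7. Posterior: Gamma(shape = 3.8+3 = 6.8, rate = 5.5+13.7 = 19.2).
Mode = (α−1)/β = 5.8/19.2 = 0.3021.
Mean = α/β = 6.8/19.2 = 0.3542.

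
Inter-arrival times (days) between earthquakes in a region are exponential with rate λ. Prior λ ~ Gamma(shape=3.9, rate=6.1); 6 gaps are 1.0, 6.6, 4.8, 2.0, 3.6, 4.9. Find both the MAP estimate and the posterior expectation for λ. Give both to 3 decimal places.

MAP = 0.307; posterior mean = 0.341

Σ times = 22.9. Posterior: Gamma(shape = 3.9+6 = 9.9, rate = 6.1+22.9 = 29.0).
Mode = (α−1)/β = 8.9/29.0 = 0.307.
Mean = α/β = 9.9/29.0 = 0.341.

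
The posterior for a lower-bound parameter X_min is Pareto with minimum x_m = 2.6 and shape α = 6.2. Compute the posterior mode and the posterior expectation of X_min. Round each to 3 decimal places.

posterior mode = 2.600, posterior expectation = 3.100

The Pareto density is strictly decreasing on [x_m, ∞), so the mode is x_m = 2.600.
Mean = α·x_m/(α−1) = 6.2·2.6/5.2 = 3.100.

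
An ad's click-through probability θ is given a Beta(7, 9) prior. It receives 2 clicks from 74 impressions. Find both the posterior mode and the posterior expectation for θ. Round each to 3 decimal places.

Posterior: Beta(7+2, 9+72) = Beta(9, 81).
Mode = (9−1)/(9+81−2) = 8/88 = 0.091.
Mean = 9/(9+81) = 9/90 = 0.100.
Right-skewed posterior ⇒ mode < mean.

MAP = 0.091, posterior mean = 0.100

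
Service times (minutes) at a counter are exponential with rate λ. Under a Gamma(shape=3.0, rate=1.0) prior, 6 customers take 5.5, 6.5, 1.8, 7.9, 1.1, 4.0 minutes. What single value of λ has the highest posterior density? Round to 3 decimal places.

0.288

Σ times = 26.8. Posterior: Gamma(shape = 3.0+6 = 9.0, rate = 1.0+26.8 = 27.8).
Mode = (α−1)/β = 8.0/27.8 = 0.288.
Mean = α/β = 9.0/27.8 = 0.324.
This is the posterior mode — the MAP estimate.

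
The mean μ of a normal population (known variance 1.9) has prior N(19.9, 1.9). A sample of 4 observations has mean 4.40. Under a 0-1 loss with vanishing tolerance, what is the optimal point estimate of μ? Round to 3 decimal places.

Posterior for μ is Normal. Precision-weighted mean: (1/1.9·19.9 + 4/1.9·4.40) / (1/1.9 + 4/1.9) = 7.500.
A Normal posterior is symmetric, so mode = mean.
This is the posterior mode — the MAP estimate.

7.500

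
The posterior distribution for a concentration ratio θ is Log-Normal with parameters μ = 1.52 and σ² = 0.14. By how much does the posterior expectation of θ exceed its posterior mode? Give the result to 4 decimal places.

0.9288

Mode = exp(μ − σ²) = exp(1.38) = 3.9749.
Mean = exp(μ + σ²/2) = exp(1.590) = 4.9037.
Difference = 4.9037 − 3.9749 = 0.9288.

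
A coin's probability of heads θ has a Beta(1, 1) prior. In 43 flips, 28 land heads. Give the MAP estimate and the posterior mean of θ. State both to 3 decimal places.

Posterior: Beta(1+28, 1+15) = Beta(29, 16).
Mode = (29−1)/(29+16−2) = 28/43 = 0.651.
Mean = 29/(29+16) = 29/45 = 0.644.
Left-skewed posterior ⇒ mean < mode.

θ_MAP = 0.651, E[θ|data] = 0.644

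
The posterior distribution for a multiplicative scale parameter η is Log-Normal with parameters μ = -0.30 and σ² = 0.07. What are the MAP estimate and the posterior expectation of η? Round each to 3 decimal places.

Mode = exp(μ − σ²) = exp(-0.37) = 0.691.
Mean = exp(μ + σ²/2) = exp(-0.265) = 0.767.

MAP: 0.691. Posterior mean: 0.767.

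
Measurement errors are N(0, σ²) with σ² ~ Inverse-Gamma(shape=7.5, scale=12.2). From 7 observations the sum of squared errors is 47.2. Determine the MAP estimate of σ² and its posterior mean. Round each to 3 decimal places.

Posterior: Inverse-Gamma(shape = 7.5+7/2 = 11.0, scale = 12.2+47.2/2 = 35.8).
Mode = β/(α+1) = 35.8/12.0 = 2.983.
Mean = β/(α−1) = 35.8/10.0 = 3.580.

MAP: 2.983. Posterior mean: 3.580.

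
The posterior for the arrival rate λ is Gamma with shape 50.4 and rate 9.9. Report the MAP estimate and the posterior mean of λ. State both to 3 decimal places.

MAP: 4.990. Posterior mean: 5.091.

Mode = (α−1)/β = 49.4/9.9 = 4.990.
Mean = α/β = 50.4/9.9 = 5.091.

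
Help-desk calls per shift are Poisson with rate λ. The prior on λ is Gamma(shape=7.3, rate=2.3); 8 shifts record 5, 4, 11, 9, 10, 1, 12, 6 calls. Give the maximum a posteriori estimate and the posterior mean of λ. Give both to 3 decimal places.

maximum a posteriori estimate = 6.243, posterior mean = 6.340

Σ counts = 58. Posterior: Gamma(shape = 7.3+58 = 65.3, rate = 2.3+8 = 10.3).
Mode = (α−1)/β = 64.3/10.3 = 6.243.
Mean = α/β = 65.3/10.3 = 6.340.
The posterior is right-skewed, so the mean exceeds the mode.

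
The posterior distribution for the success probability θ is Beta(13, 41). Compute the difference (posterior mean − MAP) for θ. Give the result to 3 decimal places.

0.010

Mode = (13−1)/(13+41−2) = 12/52 = 0.231.
Mean = 13/(13+41) = 13/54 = 0.241.
Difference = 0.241 − 0.231 = 0.010.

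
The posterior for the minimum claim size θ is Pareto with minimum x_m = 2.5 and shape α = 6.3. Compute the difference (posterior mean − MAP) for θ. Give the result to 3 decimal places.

The Pareto density is strictly decreasing on [x_m, ∞), so the mode is x_m = 2.500.
Mean = α·x_m/(α−1) = 6.3·2.5/5.3 = 2.972.
Difference = 2.972 − 2.500 = 0.472.

0.472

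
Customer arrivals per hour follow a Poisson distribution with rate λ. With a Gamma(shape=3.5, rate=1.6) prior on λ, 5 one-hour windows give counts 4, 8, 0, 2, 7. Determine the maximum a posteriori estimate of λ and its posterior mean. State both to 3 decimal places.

maximum a posteriori estimate = 3.561, posterior mean = 3.712

Σ counts = 21. Posterior: Gamma(shape = 3.5+21 = 24.5, rate = 1.6+5 = 6.6).
Mode = (α−1)/β = 23.5/6.6 = 3.561.
Mean = α/β = 24.5/6.6 = 3.712.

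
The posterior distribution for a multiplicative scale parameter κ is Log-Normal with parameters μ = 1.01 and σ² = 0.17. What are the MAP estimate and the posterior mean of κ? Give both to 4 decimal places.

Mode = exp(μ − σ²) = exp(0.84) = 2.3164.
Mean = exp(μ + σ²/2) = exp(1.095) = 2.9892.
Right-skewed posterior ⇒ mode < mean.

κ_MAP = 2.3164, E[κ|data] = 2.9892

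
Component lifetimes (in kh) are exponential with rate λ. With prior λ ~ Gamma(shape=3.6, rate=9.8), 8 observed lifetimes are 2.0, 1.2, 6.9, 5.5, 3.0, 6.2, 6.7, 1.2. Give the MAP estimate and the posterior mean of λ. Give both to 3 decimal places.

Σ times = 32.7. Posterior: Gamma(shape = 3.6+8 = 11.6, rate = 9.8+32.7 = 42.5).
Mode = (α−1)/β = 10.6/42.5 = 0.249.
Mean = α/β = 11.6/42.5 = 0.273.
Mean > mode: the posterior has a right tail.

MAP estimate = 0.249, posterior mean = 0.273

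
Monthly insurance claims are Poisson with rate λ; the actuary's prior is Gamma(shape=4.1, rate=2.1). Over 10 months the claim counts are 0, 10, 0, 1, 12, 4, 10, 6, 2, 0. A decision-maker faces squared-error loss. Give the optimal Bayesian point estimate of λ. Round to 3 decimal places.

4.058

Σ counts = 45. Posterior: Gamma(shape = 4.1+45 = 49.1, rate = 2.1+10 = 12.1).
Mode = (α−1)/β = 48.1/12.1 = 3.975.
Mean = α/β = 49.1/12.1 = 4.058.
Squared-error loss ⇒ the optimal estimator is the posterior mean.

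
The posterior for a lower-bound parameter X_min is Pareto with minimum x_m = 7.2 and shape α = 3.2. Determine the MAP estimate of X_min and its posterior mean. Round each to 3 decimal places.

The Pareto density is strictly decreasing on [x_m, ∞), so the mode is x_m = 7.200.
Mean = α·x_m/(α−1) = 3.2·7.2/2.2 = 10.473.

MAP = 7.200; posterior mean = 10.473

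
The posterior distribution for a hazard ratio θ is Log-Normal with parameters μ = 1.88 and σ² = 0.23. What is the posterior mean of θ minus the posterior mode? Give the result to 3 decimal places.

2.145

Mode = exp(μ − σ²) = exp(1.65) = 5.207.
Mean = exp(μ + σ²/2) = exp(1.995) = 7.352.
Difference = 7.352 − 5.207 = 2.145.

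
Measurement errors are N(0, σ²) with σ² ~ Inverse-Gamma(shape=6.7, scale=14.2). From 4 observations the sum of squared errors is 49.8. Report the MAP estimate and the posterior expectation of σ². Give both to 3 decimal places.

MAP = 4.031; posterior mean = 5.078

Posterior: Inverse-Gamma(shape = 6.7+4/2 = 8.7, scale = 14.2+49.8/2 = 39.1).
Mode = β/(α+1) = 39.1/9.7 = 4.031.
Mean = β/(α−1) = 39.1/7.7 = 5.078.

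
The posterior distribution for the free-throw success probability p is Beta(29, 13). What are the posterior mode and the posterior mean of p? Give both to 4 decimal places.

Mode = (29−1)/(29+13−2) = 28/40 = 0.7000.
Mean = 29/(29+13) = 29/42 = 0.6905.

MAP = 0.7000; posterior mean = 0.6905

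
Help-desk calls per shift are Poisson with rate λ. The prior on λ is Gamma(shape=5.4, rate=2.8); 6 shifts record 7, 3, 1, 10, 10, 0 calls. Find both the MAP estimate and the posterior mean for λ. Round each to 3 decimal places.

MAP: 4.023. Posterior mean: 4.136.

Σ counts = 31. Posterior: Gamma(shape = 5.4+31 = 36.4, rate = 2.8+6 = 8.8).
Mode = (α−1)/β = 35.4/8.8 = 4.023.
Mean = α/β = 36.4/8.8 = 4.136.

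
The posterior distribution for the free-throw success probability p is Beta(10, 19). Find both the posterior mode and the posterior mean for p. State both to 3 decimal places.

Mode = (10−1)/(10+19−2) = 9/27 = 0.333.
Mean = 10/(10+19) = 10/29 = 0.345.
Mean > mode: the posterior has a right tail.

MAP: 0.333. Posterior mean: 0.345.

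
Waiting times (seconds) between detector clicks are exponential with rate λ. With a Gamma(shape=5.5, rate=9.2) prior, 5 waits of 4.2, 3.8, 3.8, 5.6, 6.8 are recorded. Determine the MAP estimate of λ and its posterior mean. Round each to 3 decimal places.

Σ times = 24.2. Posterior: Gamma(shape = 5.5+5 = 10.5, rate = 9.2+24.2 = 33.4).
Mode = (α−1)/β = 9.5/33.4 = 0.284.
Mean = α/β = 10.5/33.4 = 0.314.

MAP: 0.284. Posterior mean: 0.314.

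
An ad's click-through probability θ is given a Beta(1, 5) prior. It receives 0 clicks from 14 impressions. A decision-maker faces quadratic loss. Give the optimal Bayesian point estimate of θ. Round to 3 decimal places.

0.050

Posterior: Beta(1+0, 5+14) = Beta(1, 19).
Since α = 1 ≤ 1 and β > 1, the Beta density is monotone decreasing on [0,1]; the mode is at 0.
Mean = 1/(1+19) = 0.050.
Quadratic loss ⇒ the optimal estimator is the posterior mean.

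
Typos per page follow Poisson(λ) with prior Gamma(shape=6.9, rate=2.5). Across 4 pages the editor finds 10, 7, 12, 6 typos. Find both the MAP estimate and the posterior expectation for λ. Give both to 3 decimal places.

Σ counts = 35. Posterior: Gamma(shape = 6.9+35 = 41.9, rate = 2.5+4 = 6.5).
Mode = (α−1)/β = 40.9/6.5 = 6.292.
Mean = α/β = 41.9/6.5 = 6.446.

MAP estimate = 6.292, posterior expectation = 6.446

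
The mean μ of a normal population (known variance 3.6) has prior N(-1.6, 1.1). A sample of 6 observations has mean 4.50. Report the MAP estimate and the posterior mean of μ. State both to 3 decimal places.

MAP = 2.347, posterior mean = 2.347

Posterior for μ is Normal. Precision-weighted mean: (1/1.1·-1.6 + 6/3.6·4.50) / (1/1.1 + 6/3.6) = 2.347.
A Normal posterior is symmetric, so mode = mean.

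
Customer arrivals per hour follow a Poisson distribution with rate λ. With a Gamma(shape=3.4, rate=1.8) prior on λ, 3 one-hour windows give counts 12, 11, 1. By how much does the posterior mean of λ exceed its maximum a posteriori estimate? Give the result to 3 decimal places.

0.208

Σ counts = 24. Posterior: Gamma(shape = 3.4+24 = 27.4, rate = 1.8+3 = 4.8).
Mode = (α−1)/β = 26.4/4.8 = 5.500.
Mean = α/β = 27.4/4.8 = 5.708.
Difference = 5.708 − 5.500 = 0.208.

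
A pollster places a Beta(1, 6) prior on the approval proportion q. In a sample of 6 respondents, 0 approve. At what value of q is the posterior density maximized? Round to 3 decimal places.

Posterior: Beta(1+0, 6+6) = Beta(1, 12).
Since α = 1 ≤ 1 and β > 1, the Beta density is monotone decreasing on [0,1]; the mode is at 0.
Mean = 1/(1+12) = 0.077.
This is the posterior mode — the MAP estimate.

0.000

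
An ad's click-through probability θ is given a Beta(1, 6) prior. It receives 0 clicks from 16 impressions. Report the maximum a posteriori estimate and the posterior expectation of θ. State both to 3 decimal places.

Posterior: Beta(1+0, 6+16) = Beta(1, 22).
Since α = 1 ≤ 1 and β > 1, the Beta density is monotone decreasing on [0,1]; the mode is at 0.
Mean = 1/(1+22) = 0.043.

MAP = 0.000, posterior mean = 0.043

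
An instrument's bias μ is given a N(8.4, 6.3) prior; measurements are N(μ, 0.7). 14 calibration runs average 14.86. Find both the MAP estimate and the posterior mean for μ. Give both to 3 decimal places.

μ_MAP = 14.809, E[μ|data] = 14.809

Posterior for μ is Normal. Precision-weighted mean: (1/6.3·8.4 + 14/0.7·14.86) / (1/6.3 + 14/0.7) = 14.809.
A Normal posterior is symmetric, so mode = mean.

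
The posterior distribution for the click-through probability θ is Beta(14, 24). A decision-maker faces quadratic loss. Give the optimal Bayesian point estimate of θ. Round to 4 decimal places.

0.3684

Mode = (14−1)/(14+24−2) = 13/36 = 0.3611.
Mean = 14/(14+24) = 14/38 = 0.3684.
Quadratic loss ⇒ the optimal estimator is the posterior mean.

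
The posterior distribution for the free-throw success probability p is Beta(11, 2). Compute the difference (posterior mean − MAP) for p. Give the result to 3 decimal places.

Mode = (11−1)/(11+2−2) = 10/11 = 0.909.
Mean = 11/(11+2) = 11/13 = 0.846.
Difference = 0.846 − 0.909 = -0.063.
Left-skewed posterior ⇒ mean < mode.

-0.063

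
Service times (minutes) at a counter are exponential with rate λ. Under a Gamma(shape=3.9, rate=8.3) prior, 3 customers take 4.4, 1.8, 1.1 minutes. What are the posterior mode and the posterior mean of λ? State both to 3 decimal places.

MAP: 0.378. Posterior mean: 0.442.

Σ times = 7.3. Posterior: Gamma(shape = 3.9+3 = 6.9, rate = 8.3+7.3 = 15.6).
Mode = (α−1)/β = 5.9/15.6 = 0.378.
Mean = α/β = 6.9/15.6 = 0.442.
Mean > mode: the posterior has a right tail.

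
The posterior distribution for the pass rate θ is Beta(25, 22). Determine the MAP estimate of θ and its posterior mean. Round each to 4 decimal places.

Mode = (25−1)/(25+22−2) = 24/45 = 0.5333.
Mean = 25/(25+22) = 25/47 = 0.5319.

MAP estimate = 0.5333, posterior mean = 0.5319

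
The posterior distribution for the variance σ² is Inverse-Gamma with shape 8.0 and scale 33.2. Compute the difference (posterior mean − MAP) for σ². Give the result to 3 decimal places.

Mode = β/(α+1) = 33.2/9.0 = 3.689.
Mean = β/(α−1) = 33.2/7.0 = 4.743.
Difference = 4.743 − 3.689 = 1.054.
The posterior is right-skewed, so the mean exceeds the mode.

1.054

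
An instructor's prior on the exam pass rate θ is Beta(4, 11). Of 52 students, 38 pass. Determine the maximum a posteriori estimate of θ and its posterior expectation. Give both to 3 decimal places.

MAP = 0.631, posterior mean = 0.627

Posterior: Beta(4+38, 11+14) = Beta(42, 25).
Mode = (42−1)/(42+25−2) = 41/65 = 0.631.
Mean = 42/(42+25) = 42/67 = 0.627.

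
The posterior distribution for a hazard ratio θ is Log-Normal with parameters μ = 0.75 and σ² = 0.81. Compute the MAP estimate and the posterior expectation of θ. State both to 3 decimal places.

Mode = exp(μ − σ²) = exp(-0.06) = 0.942.
Mean = exp(μ + σ²/2) = exp(1.155) = 3.174.

MAP: 0.942. Posterior mean: 3.174.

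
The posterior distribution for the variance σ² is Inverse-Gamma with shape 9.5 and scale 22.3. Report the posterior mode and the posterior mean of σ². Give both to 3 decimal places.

posterior mode = 2.124, posterior mean = 2.624

Mode = β/(α+1) = 22.3/10.5 = 2.124.
Mean = β/(α−1) = 22.3/8.5 = 2.624.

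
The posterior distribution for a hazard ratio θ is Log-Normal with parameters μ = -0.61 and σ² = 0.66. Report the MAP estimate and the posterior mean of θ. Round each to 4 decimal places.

Mode = exp(μ − σ²) = exp(-1.27) = 0.2808.
Mean = exp(μ + σ²/2) = exp(-0.280) = 0.7558.

θ_MAP = 0.2808, E[θ|data] = 0.7558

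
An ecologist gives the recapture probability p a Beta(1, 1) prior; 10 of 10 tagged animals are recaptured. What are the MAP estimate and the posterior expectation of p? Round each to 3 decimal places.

MAP = 1.000; posterior mean = 0.917

Posterior: Beta(1+10, 1+0) = Beta(11, 1).
Since β = 1 ≤ 1 and α > 1, the Beta density is monotone increasing on [0,1]; the mode is at 1.
Mean = 11/(11+1) = 0.917.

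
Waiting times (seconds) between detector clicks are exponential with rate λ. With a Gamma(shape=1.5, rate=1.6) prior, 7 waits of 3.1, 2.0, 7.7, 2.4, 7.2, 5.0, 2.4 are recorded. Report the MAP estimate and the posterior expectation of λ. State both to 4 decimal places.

MAP = 0.2389, posterior mean = 0.2707

Σ times = 29.8. Posterior: Gamma(shape = 1.5+7 = 8.5, rate = 1.6+29.8 = 31.4).
Mode = (α−1)/β = 7.5/31.4 = 0.2389.
Mean = α/β = 8.5/31.4 = 0.2707.
Mean > mode: the posterior has a right tail.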